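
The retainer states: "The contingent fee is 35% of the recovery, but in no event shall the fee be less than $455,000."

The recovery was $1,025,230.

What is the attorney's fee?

35% of $1,025,230 = $358,830.50
That is below the $455,000 minimum, so the minimum applies.

$455,000.00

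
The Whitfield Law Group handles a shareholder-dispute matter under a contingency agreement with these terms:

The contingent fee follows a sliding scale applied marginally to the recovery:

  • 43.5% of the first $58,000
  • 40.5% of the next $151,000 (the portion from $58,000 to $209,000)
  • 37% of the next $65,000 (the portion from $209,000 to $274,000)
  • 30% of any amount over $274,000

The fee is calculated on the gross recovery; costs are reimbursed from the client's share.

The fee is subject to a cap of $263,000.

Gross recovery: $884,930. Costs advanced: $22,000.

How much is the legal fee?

$263,000.00

Fee base is the gross recovery, $884,930; costs are reimbursed separately.
First $58,000 at 43.5% = $25,230.00
Next $151,000 at 40.5% = $61,155.00
Next $65,000 at 37% = $24,050.00
Remaining $610,930 at 30% = $183,279.00
Fee: $25,230.00 + $61,155.00 + $24,050.00 + $183,279.00 = $293,714.00
$293,714.00 exceeds the $263,000 cap, so the fee is capped at $263,000.00.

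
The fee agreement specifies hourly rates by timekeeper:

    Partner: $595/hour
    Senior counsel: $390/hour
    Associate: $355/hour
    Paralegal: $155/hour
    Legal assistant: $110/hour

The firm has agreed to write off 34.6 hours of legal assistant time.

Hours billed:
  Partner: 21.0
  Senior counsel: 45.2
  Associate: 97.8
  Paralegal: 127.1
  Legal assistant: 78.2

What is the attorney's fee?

$89,338.50

Partner: 21.0 × $595 = $12,495.00
Senior counsel: 45.2 × $390 = $17,628.00
Associate: 97.8 × $355 = $34,719.00
Paralegal: 127.1 × $155 = $19,700.50
Legal assistant: 78.2 × $110 = $8,602.00
Subtotal: $93,144.50
Write-off: 34.6 × $110 = $3,806.00
Total: $93,144.50 − $3,806.00 = $89,338.50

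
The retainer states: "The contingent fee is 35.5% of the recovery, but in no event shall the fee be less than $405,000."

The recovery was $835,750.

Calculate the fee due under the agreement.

35.5% of $835,750 = $296,691.25
That is below the $405,000 minimum, so the minimum applies.

$405,000.00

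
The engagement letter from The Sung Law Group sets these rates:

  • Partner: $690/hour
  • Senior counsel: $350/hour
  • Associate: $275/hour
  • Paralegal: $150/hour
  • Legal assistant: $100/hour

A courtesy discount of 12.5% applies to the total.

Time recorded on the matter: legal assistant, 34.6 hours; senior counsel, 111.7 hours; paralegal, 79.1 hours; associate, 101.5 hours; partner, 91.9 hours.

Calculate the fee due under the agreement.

Partner: 91.9 × $690 = $63,411.00
Senior counsel: 111.7 × $350 = $39,095.00
Associate: 101.5 × $275 = $27,912.50
Paralegal: 79.1 × $150 = $11,865.00
Legal assistant: 34.6 × $100 = $3,460.00
Subtotal: $145,743.50
Less 12.5% discount: −$18,217.94
Total: $145,743.50 − $18,217.94 = $127,525.56

$127,525.56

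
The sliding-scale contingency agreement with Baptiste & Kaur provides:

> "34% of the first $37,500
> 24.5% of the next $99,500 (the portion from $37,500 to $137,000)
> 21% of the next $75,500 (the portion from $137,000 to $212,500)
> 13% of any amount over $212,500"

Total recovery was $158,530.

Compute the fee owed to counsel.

$41,648.80

First $37,500 at 34% = $12,750.00
Next $99,500 at 24.5% = $24,377.50
Remaining $21,530 at 21% = $4,521.30
Fee: $12,750.00 + $24,377.50 + $4,521.30 = $41,648.80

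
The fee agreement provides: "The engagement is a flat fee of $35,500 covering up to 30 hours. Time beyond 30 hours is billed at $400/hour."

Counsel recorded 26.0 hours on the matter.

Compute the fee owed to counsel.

$35,500.00

26.0 hours is within the 30-hour scope; only the flat fee applies.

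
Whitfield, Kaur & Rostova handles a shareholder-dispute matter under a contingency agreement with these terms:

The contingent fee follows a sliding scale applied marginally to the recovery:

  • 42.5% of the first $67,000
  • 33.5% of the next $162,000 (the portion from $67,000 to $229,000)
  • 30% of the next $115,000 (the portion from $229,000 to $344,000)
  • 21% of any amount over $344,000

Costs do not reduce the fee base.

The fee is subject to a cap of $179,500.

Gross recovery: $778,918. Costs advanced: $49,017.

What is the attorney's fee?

Fee base is the gross recovery, $778,918; costs are reimbursed separately.
First $67,000 at 42.5% = $28,475.00
Next $162,000 at 33.5% = $54,270.00
Next $115,000 at 30% = $34,500.00
Remaining $434,918 at 21% = $91,332.78
Fee: $28,475.00 + $54,270.00 + $34,500.00 + $91,332.78 = $208,577.78
$208,577.78 exceeds the $179,500 cap, so the fee is capped at $179,500.00.

$179,500.00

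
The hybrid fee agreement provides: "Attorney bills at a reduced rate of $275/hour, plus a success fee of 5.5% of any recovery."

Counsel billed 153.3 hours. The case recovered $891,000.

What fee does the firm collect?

$91,162.50

Hourly: 153.3 × $275 = $42,157.50
Success fee: 5.5% of $891,000 = $49,005.00
Total: $42,157.50 + $49,005.00 = $91,162.50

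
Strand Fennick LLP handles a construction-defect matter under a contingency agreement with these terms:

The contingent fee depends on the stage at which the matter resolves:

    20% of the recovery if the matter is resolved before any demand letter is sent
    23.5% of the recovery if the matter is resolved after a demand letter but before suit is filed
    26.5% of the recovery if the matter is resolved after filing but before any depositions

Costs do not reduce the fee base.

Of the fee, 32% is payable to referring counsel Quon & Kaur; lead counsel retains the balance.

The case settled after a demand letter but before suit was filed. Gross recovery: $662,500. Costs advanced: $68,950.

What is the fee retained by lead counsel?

Fee base is the gross recovery, $662,500; costs are reimbursed separately.
The matter settled after a demand letter but before suit was filed, so the 23.5% rate applies.
$662,500 × 23.5% = $155,687.50
Referral share: 32% of $155,687.50 = $49,820.00; lead counsel retains $155,687.50 − $49,820.00 = $105,867.50.

$105,867.50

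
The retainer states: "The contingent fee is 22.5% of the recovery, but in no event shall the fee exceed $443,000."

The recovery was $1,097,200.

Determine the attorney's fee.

22.5% of $1,097,200 = $246,870.00
That is under the $443,000 cap.

$246,870.00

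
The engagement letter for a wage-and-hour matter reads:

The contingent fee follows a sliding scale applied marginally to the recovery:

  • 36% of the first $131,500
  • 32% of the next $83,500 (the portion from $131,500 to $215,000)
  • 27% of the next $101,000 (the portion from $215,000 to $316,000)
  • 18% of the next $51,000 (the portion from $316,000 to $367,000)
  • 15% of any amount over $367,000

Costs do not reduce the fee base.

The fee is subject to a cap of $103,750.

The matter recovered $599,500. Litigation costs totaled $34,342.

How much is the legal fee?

Fee base is the gross recovery, $599,500; costs are reimbursed separately.
First $131,500 at 36% = $47,340.00
Next $83,500 at 32% = $26,720.00
Next $101,000 at 27% = $27,270.00
Next $51,000 at 18% = $9,180.00
Remaining $232,500 at 15% = $34,875.00
Fee: $47,340.00 + $26,720.00 + $27,270.00 + $9,180.00 + $34,875.00 = $145,385.00
$145,385.00 exceeds the $103,750 cap, so the fee is capped at $103,750.00.

$103,750.00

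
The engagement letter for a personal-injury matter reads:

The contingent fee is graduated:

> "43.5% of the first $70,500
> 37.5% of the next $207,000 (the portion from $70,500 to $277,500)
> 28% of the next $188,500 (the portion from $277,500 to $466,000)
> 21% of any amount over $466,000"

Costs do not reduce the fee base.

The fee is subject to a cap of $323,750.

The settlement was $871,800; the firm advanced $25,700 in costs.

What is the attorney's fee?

Fee base is the gross recovery, $871,800; costs are reimbursed separately.
First $70,500 at 43.5% = $30,667.50
Next $207,000 at 37.5% = $77,625.00
Next $188,500 at 28% = $52,780.00
Remaining $405,800 at 21% = $85,218.00
Fee: $30,667.50 + $77,625.00 + $52,780.00 + $85,218.00 = $246,290.50
$246,290.50 is under the $323,750 cap.

$246,290.50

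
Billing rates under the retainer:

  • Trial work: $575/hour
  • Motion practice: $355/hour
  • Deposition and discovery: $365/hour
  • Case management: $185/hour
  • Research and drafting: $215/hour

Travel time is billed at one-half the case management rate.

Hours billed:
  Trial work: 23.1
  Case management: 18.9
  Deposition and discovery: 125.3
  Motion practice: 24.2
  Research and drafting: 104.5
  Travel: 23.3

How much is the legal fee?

$95,727.25

Trial work: 23.1 × $575 = $13,282.50
Motion practice: 24.2 × $355 = $8,591.00
Deposition and discovery: 125.3 × $365 = $45,734.50
Case management: 18.9 × $185 = $3,496.50
Research and drafting: 104.5 × $215 = $22,467.50
Subtotal: $13,282.50 + $8,591.00 + $45,734.50 + $3,496.50 + $22,467.50 = $93,572.00
Travel: 23.3 × ($185 ÷ 2) = 23.3 × $92.50 = $2,155.25
Total: $93,572.00 + $2,155.25 = $95,727.25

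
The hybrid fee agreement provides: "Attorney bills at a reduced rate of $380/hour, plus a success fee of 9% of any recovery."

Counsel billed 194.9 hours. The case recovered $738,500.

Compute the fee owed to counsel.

Hourly: 194.9 × $380 = $74,062.00
Success fee: 9% of $738,500 = $66,465.00
Total: $74,062.00 + $66,465.00 = $140,527.00

$140,527.00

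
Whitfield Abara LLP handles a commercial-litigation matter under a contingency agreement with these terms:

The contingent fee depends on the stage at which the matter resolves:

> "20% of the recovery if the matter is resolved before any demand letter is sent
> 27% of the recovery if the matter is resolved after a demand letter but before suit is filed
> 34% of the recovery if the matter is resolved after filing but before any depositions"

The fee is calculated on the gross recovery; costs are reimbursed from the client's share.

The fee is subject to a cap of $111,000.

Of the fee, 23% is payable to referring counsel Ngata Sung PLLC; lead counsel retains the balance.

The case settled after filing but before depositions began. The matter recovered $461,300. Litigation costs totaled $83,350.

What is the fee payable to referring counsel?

$25,530.00

Fee base is the gross recovery, $461,300; costs are reimbursed separately.
The matter settled after filing but before depositions began, so the 34% rate applies.
$461,300 × 34% = $156,842.00
$156,842.00 exceeds the $111,000 cap, so the fee is capped at $111,000.00.
Referral share: 23% of $111,000.00 = $25,530.00; lead counsel retains $111,000.00 − $25,530.00 = $85,470.00.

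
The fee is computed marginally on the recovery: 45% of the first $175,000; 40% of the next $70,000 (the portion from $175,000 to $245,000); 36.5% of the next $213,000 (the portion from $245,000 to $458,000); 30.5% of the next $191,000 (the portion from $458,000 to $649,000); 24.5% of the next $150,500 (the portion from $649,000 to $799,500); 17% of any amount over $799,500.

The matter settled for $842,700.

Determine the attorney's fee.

$286,966.50

First $175,000 at 45% = $78,750.00
Next $70,000 at 40% = $28,000.00
Next $213,000 at 36.5% = $77,745.00
Next $191,000 at 30.5% = $58,255.00
Next $150,500 at 24.5% = $36,872.50
Remaining $43,200 at 17% = $7,344.00
Fee: $78,750.00 + $28,000.00 + $77,745.00 + $58,255.00 + $36,872.50 + $7,344.00 = $286,966.50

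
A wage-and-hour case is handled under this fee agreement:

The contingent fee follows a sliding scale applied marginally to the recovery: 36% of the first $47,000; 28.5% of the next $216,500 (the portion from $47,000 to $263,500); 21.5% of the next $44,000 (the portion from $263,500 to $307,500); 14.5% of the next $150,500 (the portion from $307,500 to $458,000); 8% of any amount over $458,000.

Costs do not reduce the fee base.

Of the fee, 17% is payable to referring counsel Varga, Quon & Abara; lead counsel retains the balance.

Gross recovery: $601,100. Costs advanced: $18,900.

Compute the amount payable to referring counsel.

$20,630.01

Fee base is the gross recovery, $601,100; costs are reimbursed separately.
First $47,000 at 36% = $16,920.00
Next $216,500 at 28.5% = $61,702.50
Next $44,000 at 21.5% = $9,460.00
Next $150,500 at 14.5% = $21,822.50
Remaining $143,100 at 8% = $11,448.00
Fee: $16,920.00 + $61,702.50 + $9,460.00 + $21,822.50 + $11,448.00 = $121,353.00
Referral share: 17% of $121,353.00 = $20,630.01; lead counsel retains $121,353.00 − $20,630.01 = $100,722.99.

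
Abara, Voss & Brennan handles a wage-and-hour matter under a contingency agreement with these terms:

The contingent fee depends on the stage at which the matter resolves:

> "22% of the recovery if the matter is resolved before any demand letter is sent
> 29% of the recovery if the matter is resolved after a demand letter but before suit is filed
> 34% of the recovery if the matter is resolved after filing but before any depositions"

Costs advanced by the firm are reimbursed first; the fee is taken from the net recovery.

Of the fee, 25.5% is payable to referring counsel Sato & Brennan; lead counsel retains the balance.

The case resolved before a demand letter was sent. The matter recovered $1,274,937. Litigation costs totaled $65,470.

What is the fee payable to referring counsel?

Fee base (net of costs): $1,274,937 − $65,470 = $1,209,467
The matter resolved before a demand letter was sent, so the 22% rate applies.
$1,209,467 × 22% = $266,082.74
Referral share: 25.5% of $266,082.74 = $67,851.10; lead counsel retains $266,082.74 − $67,851.10 = $198,231.64.

$67,851.10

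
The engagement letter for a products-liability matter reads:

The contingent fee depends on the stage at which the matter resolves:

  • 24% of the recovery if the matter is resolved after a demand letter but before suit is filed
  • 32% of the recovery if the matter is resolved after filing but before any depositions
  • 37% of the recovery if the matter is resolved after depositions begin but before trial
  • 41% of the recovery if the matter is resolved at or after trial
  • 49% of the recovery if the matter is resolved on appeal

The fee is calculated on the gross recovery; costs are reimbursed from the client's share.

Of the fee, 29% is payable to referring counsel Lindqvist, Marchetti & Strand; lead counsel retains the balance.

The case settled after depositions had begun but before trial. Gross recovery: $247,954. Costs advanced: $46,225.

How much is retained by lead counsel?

$65,137.52

Fee base is the gross recovery, $247,954; costs are reimbursed separately.
The matter settled after depositions had begun but before trial, so the 37% rate applies.
$247,954 × 37% = $91,742.98
Referral share: 29% of $91,742.98 = $26,605.46; lead counsel retains $91,742.98 − $26,605.46 = $65,137.52.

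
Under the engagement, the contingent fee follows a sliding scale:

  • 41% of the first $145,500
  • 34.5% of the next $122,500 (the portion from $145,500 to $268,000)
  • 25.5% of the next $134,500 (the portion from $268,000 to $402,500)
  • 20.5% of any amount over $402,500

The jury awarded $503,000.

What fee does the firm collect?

First $145,500 at 41% = $59,655.00
Next $122,500 at 34.5% = $42,262.50
Next $134,500 at 25.5% = $34,297.50
Remaining $100,500 at 20.5% = $20,602.50
Fee: $59,655.00 + $42,262.50 + $34,297.50 + $20,602.50 = $156,817.50

$156,817.50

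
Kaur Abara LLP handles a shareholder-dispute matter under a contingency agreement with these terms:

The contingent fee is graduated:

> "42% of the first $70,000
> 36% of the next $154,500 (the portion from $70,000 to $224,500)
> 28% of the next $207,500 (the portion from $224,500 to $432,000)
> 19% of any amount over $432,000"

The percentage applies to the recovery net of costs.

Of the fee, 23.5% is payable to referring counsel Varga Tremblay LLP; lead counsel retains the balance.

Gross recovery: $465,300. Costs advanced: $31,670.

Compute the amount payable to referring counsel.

Fee base (net of costs): $465,300 − $31,670 = $433,630
First $70,000 at 42% = $29,400.00
Next $154,500 at 36% = $55,620.00
Next $207,500 at 28% = $58,100.00
Remaining $1,630 at 19% = $309.70
Fee: $29,400.00 + $55,620.00 + $58,100.00 + $309.70 = $143,429.70
Referral share: 23.5% of $143,429.70 = $33,705.98; lead counsel retains $143,429.70 − $33,705.98 = $109,723.72.

$33,705.98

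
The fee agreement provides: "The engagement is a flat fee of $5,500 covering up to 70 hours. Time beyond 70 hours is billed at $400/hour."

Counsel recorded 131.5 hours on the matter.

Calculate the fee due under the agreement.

Flat fee: $5,500.00
Excess hours: 131.5 − 70 = 61.5
Overrun: 61.5 × $400 = $24,600.00
Total: $5,500.00 + $24,600.00 = $30,100.00

$30,100.00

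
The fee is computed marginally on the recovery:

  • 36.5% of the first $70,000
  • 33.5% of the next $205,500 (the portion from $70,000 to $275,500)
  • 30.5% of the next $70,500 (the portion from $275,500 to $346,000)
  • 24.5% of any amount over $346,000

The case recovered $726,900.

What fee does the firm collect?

$209,215.50

First $70,000 at 36.5% = $25,550.00
Next $205,500 at 33.5% = $68,842.50
Next $70,500 at 30.5% = $21,502.50
Remaining $380,900 at 24.5% = $93,320.50
Fee: $25,550.00 + $68,842.50 + $21,502.50 + $93,320.50 = $209,215.50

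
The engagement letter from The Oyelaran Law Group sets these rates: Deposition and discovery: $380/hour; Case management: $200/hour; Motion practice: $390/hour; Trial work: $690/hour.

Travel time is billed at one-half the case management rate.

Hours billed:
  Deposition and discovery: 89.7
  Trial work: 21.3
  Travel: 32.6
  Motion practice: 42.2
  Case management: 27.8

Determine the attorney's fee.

Deposition and discovery: 89.7 × $380 = $34,086.00
Case management: 27.8 × $200 = $5,560.00
Motion practice: 42.2 × $390 = $16,458.00
Trial work: 21.3 × $690 = $14,697.00
Subtotal: $34,086.00 + $5,560.00 + $16,458.00 + $14,697.00 = $70,801.00
Travel: 32.6 × ($200 ÷ 2) = 32.6 × $100.00 = $3,260.00
Total: $70,801.00 + $3,260.00 = $74,061.00

$74,061.00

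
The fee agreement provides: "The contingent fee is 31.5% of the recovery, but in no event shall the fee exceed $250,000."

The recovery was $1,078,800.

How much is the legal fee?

$250,000.00

31.5% of $1,078,800 = $339,822.00
That exceeds the $250,000 cap, so the fee is capped at $250,000.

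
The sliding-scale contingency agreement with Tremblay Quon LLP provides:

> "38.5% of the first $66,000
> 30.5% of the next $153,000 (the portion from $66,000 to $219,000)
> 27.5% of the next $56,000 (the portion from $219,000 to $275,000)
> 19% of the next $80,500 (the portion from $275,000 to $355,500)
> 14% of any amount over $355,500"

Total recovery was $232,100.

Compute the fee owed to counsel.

First $66,000 at 38.5% = $25,410.00
Next $153,000 at 30.5% = $46,665.00
Remaining $13,100 at 27.5% = $3,602.50
Fee: $25,410.00 + $46,665.00 + $3,602.50 = $75,677.50

$75,677.50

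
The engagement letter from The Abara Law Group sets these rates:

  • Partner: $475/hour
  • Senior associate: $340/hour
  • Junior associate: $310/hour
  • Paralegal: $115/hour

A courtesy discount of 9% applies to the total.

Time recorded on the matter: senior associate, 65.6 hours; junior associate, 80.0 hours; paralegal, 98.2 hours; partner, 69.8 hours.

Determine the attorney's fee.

$83,312.32

Partner: 69.8 × $475 = $33,155.00
Senior associate: 65.6 × $340 = $22,304.00
Junior associate: 80.0 × $310 = $24,800.00
Paralegal: 98.2 × $115 = $11,293.00
Subtotal: $91,552.00
Less 9% discount: −$8,239.68
Total: $91,552.00 − $8,239.68 = $83,312.32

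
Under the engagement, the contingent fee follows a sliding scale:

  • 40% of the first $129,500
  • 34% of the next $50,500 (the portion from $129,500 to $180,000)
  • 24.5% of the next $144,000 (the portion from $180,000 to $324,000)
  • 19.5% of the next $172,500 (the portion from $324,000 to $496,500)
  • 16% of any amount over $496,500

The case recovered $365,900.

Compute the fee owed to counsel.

$112,420.50

First $129,500 at 40% = $51,800.00
Next $50,500 at 34% = $17,170.00
Next $144,000 at 24.5% = $35,280.00
Remaining $41,900 at 19.5% = $8,170.50
Fee: $51,800.00 + $17,170.00 + $35,280.00 + $8,170.50 = $112,420.50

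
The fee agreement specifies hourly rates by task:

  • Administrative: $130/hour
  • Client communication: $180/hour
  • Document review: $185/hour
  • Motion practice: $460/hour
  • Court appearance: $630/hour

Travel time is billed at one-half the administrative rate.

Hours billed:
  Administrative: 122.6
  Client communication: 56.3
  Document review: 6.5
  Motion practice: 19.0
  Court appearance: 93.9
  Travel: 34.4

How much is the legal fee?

Administrative: 122.6 × $130 = $15,938.00
Client communication: 56.3 × $180 = $10,134.00
Document review: 6.5 × $185 = $1,202.50
Motion practice: 19.0 × $460 = $8,740.00
Court appearance: 93.9 × $630 = $59,157.00
Subtotal: $15,938.00 + $10,134.00 + $1,202.50 + $8,740.00 + $59,157.00 = $95,171.50
Travel: 34.4 × ($130 ÷ 2) = 34.4 × $65.00 = $2,236.00
Total: $95,171.50 + $2,236.00 = $97,407.50

$97,407.50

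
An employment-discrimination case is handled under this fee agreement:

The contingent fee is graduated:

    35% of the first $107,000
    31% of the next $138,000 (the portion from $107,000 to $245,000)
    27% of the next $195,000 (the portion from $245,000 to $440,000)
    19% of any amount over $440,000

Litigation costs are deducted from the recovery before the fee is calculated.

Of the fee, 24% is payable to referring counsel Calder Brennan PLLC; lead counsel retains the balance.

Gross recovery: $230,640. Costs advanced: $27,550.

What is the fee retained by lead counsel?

Fee base (net of costs): $230,640 − $27,550 = $203,090
First $107,000 at 35% = $37,450.00
Remaining $96,090 at 31% = $29,787.90
Fee: $37,450.00 + $29,787.90 = $67,237.90
Referral share: 24% of $67,237.90 = $16,137.10; lead counsel retains $67,237.90 − $16,137.10 = $51,100.80.

$51,100.80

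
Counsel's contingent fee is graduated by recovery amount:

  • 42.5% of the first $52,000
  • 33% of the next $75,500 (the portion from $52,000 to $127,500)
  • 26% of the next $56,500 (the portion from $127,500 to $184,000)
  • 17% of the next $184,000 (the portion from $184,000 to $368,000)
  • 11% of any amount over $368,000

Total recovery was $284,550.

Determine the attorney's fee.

First $52,000 at 42.5% = $22,100.00
Next $75,500 at 33% = $24,915.00
Next $56,500 at 26% = $14,690.00
Remaining $100,550 at 17% = $17,093.50
Fee: $22,100.00 + $24,915.00 + $14,690.00 + $17,093.50 = $78,798.50

$78,798.50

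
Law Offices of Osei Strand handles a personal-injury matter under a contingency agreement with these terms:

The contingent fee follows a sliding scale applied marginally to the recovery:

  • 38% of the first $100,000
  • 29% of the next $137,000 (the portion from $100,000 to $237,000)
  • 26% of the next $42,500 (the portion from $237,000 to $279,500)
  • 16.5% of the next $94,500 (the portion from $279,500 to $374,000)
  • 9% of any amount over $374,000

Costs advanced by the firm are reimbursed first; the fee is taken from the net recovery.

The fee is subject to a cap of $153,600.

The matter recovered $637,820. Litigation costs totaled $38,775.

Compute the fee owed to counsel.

Fee base (net of costs): $637,820 − $38,775 = $599,045
First $100,000 at 38% = $38,000.00
Next $137,000 at 29% = $39,730.00
Next $42,500 at 26% = $11,050.00
Next $94,500 at 16.5% = $15,592.50
Remaining $225,045 at 9% = $20,254.05
Fee: $38,000.00 + $39,730.00 + $11,050.00 + $15,592.50 + $20,254.05 = $124,626.55
$124,626.55 is under the $153,600 cap.

$124,626.55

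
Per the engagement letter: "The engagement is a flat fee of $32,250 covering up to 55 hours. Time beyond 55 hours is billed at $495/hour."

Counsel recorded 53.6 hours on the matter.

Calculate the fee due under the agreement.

$32,250.00

53.6 hours is within the 55-hour scope; only the flat fee applies.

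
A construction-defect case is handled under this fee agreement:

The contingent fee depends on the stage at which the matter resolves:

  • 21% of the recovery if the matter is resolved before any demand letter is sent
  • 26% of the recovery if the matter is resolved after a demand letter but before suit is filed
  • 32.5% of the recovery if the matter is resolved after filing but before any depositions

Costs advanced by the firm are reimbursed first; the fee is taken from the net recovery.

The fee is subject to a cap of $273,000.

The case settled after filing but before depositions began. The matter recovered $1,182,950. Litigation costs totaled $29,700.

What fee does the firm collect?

$273,000.00

Fee base (net of costs): $1,182,950 − $29,700 = $1,153,250
The matter settled after filing but before depositions began, so the 32.5% rate applies.
$1,153,250 × 32.5% = $374,806.25
$374,806.25 exceeds the $273,000 cap, so the fee is capped at $273,000.00.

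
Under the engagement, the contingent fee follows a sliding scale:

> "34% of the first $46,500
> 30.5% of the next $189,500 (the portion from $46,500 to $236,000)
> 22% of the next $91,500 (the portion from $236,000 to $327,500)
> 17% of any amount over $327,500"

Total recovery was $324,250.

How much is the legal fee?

First $46,500 at 34% = $15,810.00
Next $189,500 at 30.5% = $57,797.50
Remaining $88,250 at 22% = $19,415.00
Fee: $15,810.00 + $57,797.50 + $19,415.00 = $93,022.50

$93,022.50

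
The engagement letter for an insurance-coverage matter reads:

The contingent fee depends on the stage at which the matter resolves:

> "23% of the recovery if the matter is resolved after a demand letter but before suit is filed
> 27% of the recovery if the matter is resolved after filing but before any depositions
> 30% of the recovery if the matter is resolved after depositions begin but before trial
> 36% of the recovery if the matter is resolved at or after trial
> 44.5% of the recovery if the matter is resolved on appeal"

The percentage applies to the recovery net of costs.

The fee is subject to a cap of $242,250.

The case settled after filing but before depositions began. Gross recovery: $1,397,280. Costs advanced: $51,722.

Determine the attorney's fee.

Fee base (net of costs): $1,397,280 − $51,722 = $1,345,558
The matter settled after filing but before depositions began, so the 27% rate applies.
$1,345,558 × 27% = $363,300.66
$363,300.66 exceeds the $242,250 cap, so the fee is capped at $242,250.00.

$242,250.00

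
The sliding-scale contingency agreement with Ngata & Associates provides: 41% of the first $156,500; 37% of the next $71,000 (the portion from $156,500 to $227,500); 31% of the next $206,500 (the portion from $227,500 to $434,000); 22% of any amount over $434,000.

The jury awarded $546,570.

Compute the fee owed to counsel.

$179,215.40

First $156,500 at 41% = $64,165.00
Next $71,000 at 37% = $26,270.00
Next $206,500 at 31% = $64,015.00
Remaining $112,570 at 22% = $24,765.40
Fee: $64,165.00 + $26,270.00 + $64,015.00 + $24,765.40 = $179,215.40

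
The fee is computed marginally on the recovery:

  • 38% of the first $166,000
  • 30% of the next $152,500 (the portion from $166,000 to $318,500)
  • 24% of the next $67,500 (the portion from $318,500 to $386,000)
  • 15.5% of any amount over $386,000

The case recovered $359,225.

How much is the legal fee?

$118,604.00

First $166,000 at 38% = $63,080.00
Next $152,500 at 30% = $45,750.00
Remaining $40,725 at 24% = $9,774.00
Fee: $63,080.00 + $45,750.00 + $9,774.00 = $118,604.00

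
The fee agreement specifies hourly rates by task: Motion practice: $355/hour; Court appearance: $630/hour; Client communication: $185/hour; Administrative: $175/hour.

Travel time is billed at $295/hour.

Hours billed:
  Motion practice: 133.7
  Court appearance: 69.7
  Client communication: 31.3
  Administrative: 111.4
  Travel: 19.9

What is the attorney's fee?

Motion practice: 133.7 × $355 = $47,463.50
Court appearance: 69.7 × $630 = $43,911.00
Client communication: 31.3 × $185 = $5,790.50
Administrative: 111.4 × $175 = $19,495.00
Subtotal: $47,463.50 + $43,911.00 + $5,790.50 + $19,495.00 = $116,660.00
Travel: 19.9 × $295 = $5,870.50
Total: $116,660.00 + $5,870.50 = $122,530.50

$122,530.50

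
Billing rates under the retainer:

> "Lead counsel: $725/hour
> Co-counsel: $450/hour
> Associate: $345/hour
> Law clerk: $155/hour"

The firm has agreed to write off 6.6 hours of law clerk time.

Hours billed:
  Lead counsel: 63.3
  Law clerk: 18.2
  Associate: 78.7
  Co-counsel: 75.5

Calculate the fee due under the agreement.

$108,817.00

Lead counsel: 63.3 × $725 = $45,892.50
Co-counsel: 75.5 × $450 = $33,975.00
Associate: 78.7 × $345 = $27,151.50
Law clerk: 18.2 × $155 = $2,821.00
Subtotal: $109,840.00
Write-off: 6.6 × $155 = $1,023.00
Total: $109,840.00 − $1,023.00 = $108,817.00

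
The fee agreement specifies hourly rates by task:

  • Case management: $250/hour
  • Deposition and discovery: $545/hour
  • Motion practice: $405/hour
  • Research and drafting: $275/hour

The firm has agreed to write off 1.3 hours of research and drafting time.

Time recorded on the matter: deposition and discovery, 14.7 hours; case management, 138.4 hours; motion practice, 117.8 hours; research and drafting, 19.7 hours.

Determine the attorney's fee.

$95,380.50

Case management: 138.4 × $250 = $34,600.00
Deposition and discovery: 14.7 × $545 = $8,011.50
Motion practice: 117.8 × $405 = $47,709.00
Research and drafting: 19.7 × $275 = $5,417.50
Subtotal: $95,738.00
Write-off: 1.3 × $275 = $357.50
Total: $95,738.00 − $357.50 = $95,380.50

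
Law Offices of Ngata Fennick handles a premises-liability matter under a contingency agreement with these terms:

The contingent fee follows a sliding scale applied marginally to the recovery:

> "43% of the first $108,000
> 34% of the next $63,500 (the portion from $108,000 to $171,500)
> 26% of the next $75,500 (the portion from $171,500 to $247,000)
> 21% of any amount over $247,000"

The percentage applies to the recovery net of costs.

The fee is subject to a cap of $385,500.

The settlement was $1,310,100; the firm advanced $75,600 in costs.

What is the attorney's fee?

Fee base (net of costs): $1,310,100 − $75,600 = $1,234,500
First $108,000 at 43% = $46,440.00
Next $63,500 at 34% = $21,590.00
Next $75,500 at 26% = $19,630.00
Remaining $987,500 at 21% = $207,375.00
Fee: $46,440.00 + $21,590.00 + $19,630.00 + $207,375.00 = $295,035.00
$295,035.00 is under the $385,500 cap.

$295,035.00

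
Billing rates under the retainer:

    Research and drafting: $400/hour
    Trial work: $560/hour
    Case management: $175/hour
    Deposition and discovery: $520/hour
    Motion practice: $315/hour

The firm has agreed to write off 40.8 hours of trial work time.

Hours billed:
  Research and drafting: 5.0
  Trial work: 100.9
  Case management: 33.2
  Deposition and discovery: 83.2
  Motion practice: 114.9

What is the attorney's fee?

Research and drafting: 5.0 × $400 = $2,000.00
Trial work: 100.9 × $560 = $56,504.00
Case management: 33.2 × $175 = $5,810.00
Deposition and discovery: 83.2 × $520 = $43,264.00
Motion practice: 114.9 × $315 = $36,193.50
Subtotal: $143,771.50
Write-off: 40.8 × $560 = $22,848.00
Total: $143,771.50 − $22,848.00 = $120,923.50

$120,923.50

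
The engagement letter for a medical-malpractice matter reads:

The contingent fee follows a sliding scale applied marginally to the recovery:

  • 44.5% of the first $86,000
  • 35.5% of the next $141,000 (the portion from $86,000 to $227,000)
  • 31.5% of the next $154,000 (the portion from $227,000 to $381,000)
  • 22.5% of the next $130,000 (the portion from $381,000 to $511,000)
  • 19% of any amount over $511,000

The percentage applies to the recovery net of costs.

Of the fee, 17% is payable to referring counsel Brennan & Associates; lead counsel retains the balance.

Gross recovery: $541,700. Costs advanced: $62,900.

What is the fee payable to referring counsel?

$27,002.80

Fee base (net of costs): $541,700 − $62,900 = $478,800
First $86,000 at 44.5% = $38,270.00
Next $141,000 at 35.5% = $50,055.00
Next $154,000 at 31.5% = $48,510.00
Remaining $97,800 at 22.5% = $22,005.00
Fee: $38,270.00 + $50,055.00 + $48,510.00 + $22,005.00 = $158,840.00
Referral share: 17% of $158,840.00 = $27,002.80; lead counsel retains $158,840.00 − $27,002.80 = $131,837.20.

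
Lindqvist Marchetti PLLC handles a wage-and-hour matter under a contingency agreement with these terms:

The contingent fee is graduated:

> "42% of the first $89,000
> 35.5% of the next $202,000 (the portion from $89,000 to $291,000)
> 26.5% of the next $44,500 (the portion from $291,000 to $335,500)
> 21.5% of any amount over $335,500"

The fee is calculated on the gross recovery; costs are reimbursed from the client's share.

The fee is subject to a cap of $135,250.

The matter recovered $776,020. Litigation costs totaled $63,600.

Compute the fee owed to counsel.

Fee base is the gross recovery, $776,020; costs are reimbursed separately.
First $89,000 at 42% = $37,380.00
Next $202,000 at 35.5% = $71,710.00
Next $44,500 at 26.5% = $11,792.50
Remaining $440,520 at 21.5% = $94,711.80
Fee: $37,380.00 + $71,710.00 + $11,792.50 + $94,711.80 = $215,594.30
$215,594.30 exceeds the $135,250 cap, so the fee is capped at $135,250.00.

$135,250.00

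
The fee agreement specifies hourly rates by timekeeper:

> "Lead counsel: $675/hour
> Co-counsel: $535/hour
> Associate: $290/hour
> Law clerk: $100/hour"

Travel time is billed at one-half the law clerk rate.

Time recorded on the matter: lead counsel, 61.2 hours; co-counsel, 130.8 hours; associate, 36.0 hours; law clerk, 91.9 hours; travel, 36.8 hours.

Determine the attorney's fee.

$132,758.00

Lead counsel: 61.2 × $675 = $41,310.00
Co-counsel: 130.8 × $535 = $69,978.00
Associate: 36.0 × $290 = $10,440.00
Law clerk: 91.9 × $100 = $9,190.00
Subtotal: $41,310.00 + $69,978.00 + $10,440.00 + $9,190.00 = $130,918.00
Travel: 36.8 × ($100 ÷ 2) = 36.8 × $50.00 = $1,840.00
Total: $130,918.00 + $1,840.00 = $132,758.00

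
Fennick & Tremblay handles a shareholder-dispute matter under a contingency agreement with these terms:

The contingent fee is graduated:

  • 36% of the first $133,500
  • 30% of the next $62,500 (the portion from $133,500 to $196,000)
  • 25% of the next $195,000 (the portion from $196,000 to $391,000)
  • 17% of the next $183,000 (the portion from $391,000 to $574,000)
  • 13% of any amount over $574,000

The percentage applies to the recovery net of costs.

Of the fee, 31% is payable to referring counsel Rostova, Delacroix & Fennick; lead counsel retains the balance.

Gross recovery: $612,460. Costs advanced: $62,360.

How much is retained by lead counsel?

Fee base (net of costs): $612,460 − $62,360 = $550,100
First $133,500 at 36% = $48,060.00
Next $62,500 at 30% = $18,750.00
Next $195,000 at 25% = $48,750.00
Remaining $159,100 at 17% = $27,047.00
Fee: $48,060.00 + $18,750.00 + $48,750.00 + $27,047.00 = $142,607.00
Referral share: 31% of $142,607.00 = $44,208.17; lead counsel retains $142,607.00 − $44,208.17 = $98,398.83.

$98,398.83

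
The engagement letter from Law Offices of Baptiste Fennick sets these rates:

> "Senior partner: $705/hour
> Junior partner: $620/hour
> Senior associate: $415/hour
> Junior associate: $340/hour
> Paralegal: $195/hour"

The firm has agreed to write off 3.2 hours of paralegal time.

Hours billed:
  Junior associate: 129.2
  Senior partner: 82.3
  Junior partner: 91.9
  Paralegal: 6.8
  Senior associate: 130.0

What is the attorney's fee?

Senior partner: 82.3 × $705 = $58,021.50
Junior partner: 91.9 × $620 = $56,978.00
Senior associate: 130.0 × $415 = $53,950.00
Junior associate: 129.2 × $340 = $43,928.00
Paralegal: 6.8 × $195 = $1,326.00
Subtotal: $214,203.50
Write-off: 3.2 × $195 = $624.00
Total: $214,203.50 − $624.00 = $213,579.50

$213,579.50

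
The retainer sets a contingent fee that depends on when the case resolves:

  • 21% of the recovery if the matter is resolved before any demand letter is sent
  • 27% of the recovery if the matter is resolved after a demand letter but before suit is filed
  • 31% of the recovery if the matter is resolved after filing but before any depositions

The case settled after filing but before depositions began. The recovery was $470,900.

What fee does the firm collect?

The matter settled after filing but before depositions began, so the 31% rate applies.
$470,900 × 31% = $145,979.00

$145,979.00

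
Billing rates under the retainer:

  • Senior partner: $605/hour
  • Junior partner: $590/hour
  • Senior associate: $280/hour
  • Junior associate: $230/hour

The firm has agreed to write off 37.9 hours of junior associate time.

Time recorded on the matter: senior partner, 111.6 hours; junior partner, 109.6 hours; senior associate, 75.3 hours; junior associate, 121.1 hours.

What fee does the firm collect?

$172,402.00

Senior partner: 111.6 × $605 = $67,518.00
Junior partner: 109.6 × $590 = $64,664.00
Senior associate: 75.3 × $280 = $21,084.00
Junior associate: 121.1 × $230 = $27,853.00
Subtotal: $181,119.00
Write-off: 37.9 × $230 = $8,717.00
Total: $181,119.00 − $8,717.00 = $172,402.00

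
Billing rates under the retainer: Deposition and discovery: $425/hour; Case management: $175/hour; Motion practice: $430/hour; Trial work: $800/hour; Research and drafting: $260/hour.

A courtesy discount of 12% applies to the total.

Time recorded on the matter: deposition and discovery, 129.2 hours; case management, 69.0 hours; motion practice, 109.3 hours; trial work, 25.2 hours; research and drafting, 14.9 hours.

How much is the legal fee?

$121,455.84

Deposition and discovery: 129.2 × $425 = $54,910.00
Case management: 69.0 × $175 = $12,075.00
Motion practice: 109.3 × $430 = $46,999.00
Trial work: 25.2 × $800 = $20,160.00
Research and drafting: 14.9 × $260 = $3,874.00
Subtotal: $138,018.00
Less 12% discount: −$16,562.16
Total: $138,018.00 − $16,562.16 = $121,455.84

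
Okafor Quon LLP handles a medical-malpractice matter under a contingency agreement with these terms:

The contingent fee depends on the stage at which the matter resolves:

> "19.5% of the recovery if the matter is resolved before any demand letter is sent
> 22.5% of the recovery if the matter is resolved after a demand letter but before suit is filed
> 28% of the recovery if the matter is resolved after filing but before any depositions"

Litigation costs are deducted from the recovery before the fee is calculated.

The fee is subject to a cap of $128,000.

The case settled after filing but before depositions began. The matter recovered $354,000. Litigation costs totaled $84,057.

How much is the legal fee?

Fee base (net of costs): $354,000 − $84,057 = $269,943
The matter settled after filing but before depositions began, so the 28% rate applies.
$269,943 × 28% = $75,584.04
$75,584.04 is under the $128,000 cap.

$75,584.04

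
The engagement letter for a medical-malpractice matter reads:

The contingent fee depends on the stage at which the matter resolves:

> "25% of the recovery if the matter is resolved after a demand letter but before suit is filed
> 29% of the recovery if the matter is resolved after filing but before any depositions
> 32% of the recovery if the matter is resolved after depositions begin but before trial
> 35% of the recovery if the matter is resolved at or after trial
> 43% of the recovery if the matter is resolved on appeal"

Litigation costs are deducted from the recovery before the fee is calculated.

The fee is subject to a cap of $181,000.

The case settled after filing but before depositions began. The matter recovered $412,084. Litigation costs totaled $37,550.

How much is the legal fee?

Fee base (net of costs): $412,084 − $37,550 = $374,534
The matter settled after filing but before depositions began, so the 29% rate applies.
$374,534 × 29% = $108,614.86
$108,614.86 is under the $181,000 cap.

$108,614.86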